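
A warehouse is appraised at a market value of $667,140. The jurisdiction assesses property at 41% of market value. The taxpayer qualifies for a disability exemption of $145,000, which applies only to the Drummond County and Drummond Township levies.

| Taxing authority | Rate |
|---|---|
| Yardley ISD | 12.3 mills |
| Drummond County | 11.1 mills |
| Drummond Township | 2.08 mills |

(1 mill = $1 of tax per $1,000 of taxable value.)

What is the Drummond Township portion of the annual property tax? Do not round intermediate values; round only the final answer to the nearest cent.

Assessed value = $667,140 × 0.41 = $273,527.4
Drummond Township taxable value = $273,527.4 − $145,000 = $128,527.4
Drummond Township levy = $128,527.4 × 0.00208 = $267.336992

$267.34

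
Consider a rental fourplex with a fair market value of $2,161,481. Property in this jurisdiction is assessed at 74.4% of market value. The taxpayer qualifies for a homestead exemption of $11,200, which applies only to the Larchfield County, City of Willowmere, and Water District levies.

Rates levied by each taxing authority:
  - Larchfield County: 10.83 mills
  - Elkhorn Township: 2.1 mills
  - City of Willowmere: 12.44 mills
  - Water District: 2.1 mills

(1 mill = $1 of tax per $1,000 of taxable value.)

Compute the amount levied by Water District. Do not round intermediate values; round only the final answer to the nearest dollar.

$3,354

Assessed value = $2,161,481 × 0.744 = $1,608,141.864
Water District taxable value = $1,608,141.864 − $11,200 = $1,596,941.864
Water District levy = $1,596,941.864 × 0.0021 = $3,353.5779144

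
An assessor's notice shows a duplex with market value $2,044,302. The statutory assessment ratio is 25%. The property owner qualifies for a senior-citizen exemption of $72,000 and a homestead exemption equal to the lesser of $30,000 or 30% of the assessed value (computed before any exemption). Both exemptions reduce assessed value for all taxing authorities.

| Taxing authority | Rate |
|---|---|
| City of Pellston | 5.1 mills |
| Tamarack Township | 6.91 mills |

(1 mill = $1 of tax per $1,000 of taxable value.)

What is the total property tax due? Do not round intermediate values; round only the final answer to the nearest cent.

$4,913.00

Assessed value = $2,044,302 × 0.25 = $511,075.5
Homestead exemption = min($30,000, 30% × $511,075.5) = min($30,000, $153,322.65) = $30,000 (dollar cap binds)
Taxable value = $511,075.5 − $72,000 − $30,000 = $409,075.5
City of Pellston: $409,075.5 × 0.0051 = $2,086.28505
Tamarack Township: $409,075.5 × 0.00691 = $2,826.711705
Total = $4,912.996755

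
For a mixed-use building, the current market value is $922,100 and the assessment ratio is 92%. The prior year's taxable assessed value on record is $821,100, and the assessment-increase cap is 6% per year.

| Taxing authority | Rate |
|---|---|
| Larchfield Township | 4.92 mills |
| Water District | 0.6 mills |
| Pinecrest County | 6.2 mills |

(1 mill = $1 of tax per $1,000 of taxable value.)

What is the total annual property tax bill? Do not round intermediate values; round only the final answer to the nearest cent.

Uncapped assessed value = $922,100 × 0.92 = $848,332
Cap limit = $821,100 × 1.06 = $870,366
Taxable assessed value = min($848,332, $870,366) = $848,332 (cap does not bind)
Larchfield Township: $848,332 × 0.00492 = $4,173.79344
Water District: $848,332 × 0.0006 = $508.9992
Pinecrest County: $848,332 × 0.0062 = $5,259.6584
Total = $9,942.45104

$9,942.45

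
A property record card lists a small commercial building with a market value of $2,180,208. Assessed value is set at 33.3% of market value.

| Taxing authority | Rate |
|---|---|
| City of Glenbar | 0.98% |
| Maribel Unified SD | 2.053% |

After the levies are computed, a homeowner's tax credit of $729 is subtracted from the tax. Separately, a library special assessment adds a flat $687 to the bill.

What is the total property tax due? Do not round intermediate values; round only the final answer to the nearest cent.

Assessed value = $2,180,208 × 0.333 = $726,009.264
City of Glenbar: $726,009.264 × 0.0098 = $7,114.8907872
Maribel Unified SD: $726,009.264 × 0.02053 = $14,904.97018992
Levies subtotal = $22,019.86097712
After credit = $22,019.86097712 − $729 = $21,290.86097712
Total = $21,290.86097712 + $687 = $21,977.86097712

$21,977.86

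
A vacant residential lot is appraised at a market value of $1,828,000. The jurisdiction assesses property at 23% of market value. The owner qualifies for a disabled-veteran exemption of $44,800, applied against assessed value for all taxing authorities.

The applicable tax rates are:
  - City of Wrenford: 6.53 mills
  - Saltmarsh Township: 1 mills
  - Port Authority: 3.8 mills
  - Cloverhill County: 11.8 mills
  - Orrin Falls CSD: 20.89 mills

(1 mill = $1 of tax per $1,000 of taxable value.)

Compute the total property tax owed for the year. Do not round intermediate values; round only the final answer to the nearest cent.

Assessed value = $1,828,000 × 0.23 = $420,440
Taxable value = $420,440 − $44,800 = $375,640
City of Wrenford: $375,640 × 0.00653 = $2,452.9292
Saltmarsh Township: $375,640 × 0.001 = $375.64
Port Authority: $375,640 × 0.0038 = $1,427.432
Cloverhill County: $375,640 × 0.0118 = $4,432.552
Orrin Falls CSD: $375,640 × 0.02089 = $7,847.1196
Total = $2,452.9292 + $375.64 + $1,427.432 + $4,432.552 + $7,847.1196 = $16,535.6728

$16,535.67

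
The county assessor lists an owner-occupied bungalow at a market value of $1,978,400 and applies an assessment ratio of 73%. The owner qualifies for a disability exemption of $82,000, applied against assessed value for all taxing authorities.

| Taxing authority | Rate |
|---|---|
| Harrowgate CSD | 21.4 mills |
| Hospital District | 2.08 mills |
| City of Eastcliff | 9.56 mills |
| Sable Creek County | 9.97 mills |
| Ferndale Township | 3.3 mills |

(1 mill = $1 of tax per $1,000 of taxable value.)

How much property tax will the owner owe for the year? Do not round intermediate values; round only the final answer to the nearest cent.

$63,084.96

Assessed value = $1,978,400 × 0.73 = $1,444,232
Taxable value = $1,444,232 − $82,000 = $1,362,232
Harrowgate CSD: $1,362,232 × 0.0214 = $29,151.7648
Hospital District: $1,362,232 × 0.00208 = $2,833.44256
City of Eastcliff: $1,362,232 × 0.00956 = $13,022.93792
Sable Creek County: $1,362,232 × 0.00997 = $13,581.45304
Ferndale Township: $1,362,232 × 0.0033 = $4,495.3656
Total = $29,151.7648 + $2,833.44256 + $13,022.93792 + $13,581.45304 + $4,495.3656 = $63,084.96392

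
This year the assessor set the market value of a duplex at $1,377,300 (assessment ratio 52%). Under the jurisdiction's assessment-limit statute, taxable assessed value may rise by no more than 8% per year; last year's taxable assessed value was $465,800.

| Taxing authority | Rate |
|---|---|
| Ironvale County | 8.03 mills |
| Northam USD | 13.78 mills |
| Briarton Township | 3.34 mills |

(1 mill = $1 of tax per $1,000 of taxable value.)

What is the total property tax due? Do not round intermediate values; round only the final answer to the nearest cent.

$12,652.06

Uncapped assessed value = $1,377,300 × 0.52 = $716,196
Cap limit = $465,800 × 1.08 = $503,064
Taxable assessed value = min($716,196, $503,064) = $503,064 (cap binds)
Ironvale County: $503,064 × 0.00803 = $4,039.60392
Northam USD: $503,064 × 0.01378 = $6,932.22192
Briarton Township: $503,064 × 0.00334 = $1,680.23376
Total = $12,652.0596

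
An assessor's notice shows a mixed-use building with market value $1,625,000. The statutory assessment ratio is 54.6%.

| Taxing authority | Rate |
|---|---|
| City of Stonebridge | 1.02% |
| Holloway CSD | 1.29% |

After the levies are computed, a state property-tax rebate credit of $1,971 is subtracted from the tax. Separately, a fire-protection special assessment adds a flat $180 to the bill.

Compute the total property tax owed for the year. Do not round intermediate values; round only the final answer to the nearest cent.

Assessed value = $1,625,000 × 0.546 = $887,250
City of Stonebridge: $887,250 × 0.0102 = $9,049.95
Holloway CSD: $887,250 × 0.0129 = $11,445.525
Levies subtotal = $20,495.475
After credit = $20,495.475 − $1,971 = $18,524.475
Total = $18,524.475 + $180 = $18,704.475

$18,704.48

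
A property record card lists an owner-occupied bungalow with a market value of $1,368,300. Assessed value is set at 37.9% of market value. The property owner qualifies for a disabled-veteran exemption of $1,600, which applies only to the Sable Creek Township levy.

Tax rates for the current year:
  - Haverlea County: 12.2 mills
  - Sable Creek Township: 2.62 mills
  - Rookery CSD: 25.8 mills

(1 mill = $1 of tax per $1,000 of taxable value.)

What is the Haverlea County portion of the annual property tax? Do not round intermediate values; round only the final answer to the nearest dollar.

$6,327

Assessed value = $1,368,300 × 0.379 = $518,585.7
Haverlea County taxable value = $518,585.7 (exemption does not apply)
Haverlea County levy = $518,585.7 × 0.0122 = $6,326.74554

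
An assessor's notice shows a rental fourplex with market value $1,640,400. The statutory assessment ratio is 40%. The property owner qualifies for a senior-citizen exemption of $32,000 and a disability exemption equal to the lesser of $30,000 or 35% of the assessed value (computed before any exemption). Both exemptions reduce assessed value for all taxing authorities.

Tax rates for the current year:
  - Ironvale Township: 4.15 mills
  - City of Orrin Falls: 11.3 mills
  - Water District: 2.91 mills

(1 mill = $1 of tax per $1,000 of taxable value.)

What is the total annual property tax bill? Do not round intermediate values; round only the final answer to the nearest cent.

Assessed value = $1,640,400 × 0.4 = $656,160
Disability exemption = min($30,000, 35% × $656,160) = min($30,000, $229,656) = $30,000 (dollar cap binds)
Taxable value = $656,160 − $32,000 − $30,000 = $594,160
Ironvale Township: $594,160 × 0.00415 = $2,465.764
City of Orrin Falls: $594,160 × 0.0113 = $6,714.008
Water District: $594,160 × 0.00291 = $1,729.0056
Total = $10,908.7776

$10,908.78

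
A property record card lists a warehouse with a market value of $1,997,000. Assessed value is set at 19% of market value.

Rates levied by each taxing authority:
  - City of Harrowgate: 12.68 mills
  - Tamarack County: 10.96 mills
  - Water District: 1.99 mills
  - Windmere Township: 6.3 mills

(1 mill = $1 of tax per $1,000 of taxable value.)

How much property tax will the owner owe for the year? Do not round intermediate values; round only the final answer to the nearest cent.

Assessed value = $1,997,000 × 0.19 = $379,430
City of Harrowgate: $379,430 × 0.01268 = $4,811.1724
Tamarack County: $379,430 × 0.01096 = $4,158.5528
Water District: $379,430 × 0.00199 = $755.0657
Windmere Township: $379,430 × 0.0063 = $2,390.409
Total = $4,811.1724 + $4,158.5528 + $755.0657 + $2,390.409 = $12,115.1999

$12,115.20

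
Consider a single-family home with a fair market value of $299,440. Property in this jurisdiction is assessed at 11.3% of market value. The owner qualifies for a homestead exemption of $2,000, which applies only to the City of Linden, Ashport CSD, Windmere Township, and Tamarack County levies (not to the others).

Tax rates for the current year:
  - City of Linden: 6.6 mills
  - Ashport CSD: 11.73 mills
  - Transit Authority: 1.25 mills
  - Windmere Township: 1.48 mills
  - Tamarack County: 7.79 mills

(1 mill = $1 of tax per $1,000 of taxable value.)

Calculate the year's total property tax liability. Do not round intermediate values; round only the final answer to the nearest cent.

Assessed value = $299,440 × 0.113 = $33,836.72
City of Linden: ($33,836.72 − $2,000) × 0.0066 = $31,836.72 × 0.0066 = $210.122352
Ashport CSD: ($33,836.72 − $2,000) × 0.01173 = $31,836.72 × 0.01173 = $373.4447256
Transit Authority: $33,836.72 × 0.00125 = $42.2959
Windmere Township: ($33,836.72 − $2,000) × 0.00148 = $31,836.72 × 0.00148 = $47.1183456
Tamarack County: ($33,836.72 − $2,000) × 0.00779 = $31,836.72 × 0.00779 = $248.0080488
Total = $920.989372

$920.99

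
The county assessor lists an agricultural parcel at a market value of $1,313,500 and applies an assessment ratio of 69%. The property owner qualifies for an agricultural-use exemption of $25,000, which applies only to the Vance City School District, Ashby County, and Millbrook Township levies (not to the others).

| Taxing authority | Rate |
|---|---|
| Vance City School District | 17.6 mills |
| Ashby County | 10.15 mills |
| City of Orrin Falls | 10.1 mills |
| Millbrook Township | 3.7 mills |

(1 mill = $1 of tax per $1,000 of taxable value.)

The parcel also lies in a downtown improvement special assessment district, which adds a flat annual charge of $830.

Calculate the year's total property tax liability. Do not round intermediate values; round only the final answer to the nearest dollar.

Assessed value = $1,313,500 × 0.69 = $906,315
Vance City School District: ($906,315 − $25,000) × 0.0176 = $881,315 × 0.0176 = $15,511.144
Ashby County: ($906,315 − $25,000) × 0.01015 = $881,315 × 0.01015 = $8,945.34725
City of Orrin Falls: $906,315 × 0.0101 = $9,153.7815
Millbrook Township: ($906,315 − $25,000) × 0.0037 = $881,315 × 0.0037 = $3,260.8655
Levies subtotal = $36,871.13825
Total = $36,871.13825 + $830 = $37,701.13825

$37,701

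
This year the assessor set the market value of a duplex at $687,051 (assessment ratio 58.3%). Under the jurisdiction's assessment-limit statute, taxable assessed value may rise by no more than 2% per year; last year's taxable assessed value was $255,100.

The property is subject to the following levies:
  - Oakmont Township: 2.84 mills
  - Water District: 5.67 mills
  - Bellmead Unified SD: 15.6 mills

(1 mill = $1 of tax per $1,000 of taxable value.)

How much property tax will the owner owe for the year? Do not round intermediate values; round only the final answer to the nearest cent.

$6,273.47

Uncapped assessed value = $687,051 × 0.583 = $400,550.733
Cap limit = $255,100 × 1.02 = $260,202
Taxable assessed value = min($400,550.733, $260,202) = $260,202 (cap binds)
Oakmont Township: $260,202 × 0.00284 = $738.97368
Water District: $260,202 × 0.00567 = $1,475.34534
Bellmead Unified SD: $260,202 × 0.0156 = $4,059.1512
Total = $6,273.47022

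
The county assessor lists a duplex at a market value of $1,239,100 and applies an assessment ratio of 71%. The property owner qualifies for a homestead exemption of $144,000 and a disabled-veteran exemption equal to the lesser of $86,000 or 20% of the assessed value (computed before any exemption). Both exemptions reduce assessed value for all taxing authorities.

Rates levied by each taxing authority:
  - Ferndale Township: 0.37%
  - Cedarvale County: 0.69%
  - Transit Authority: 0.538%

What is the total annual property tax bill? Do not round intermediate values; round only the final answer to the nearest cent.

Assessed value = $1,239,100 × 0.71 = $879,761
Disabled-veteran exemption = min($86,000, 20% × $879,761) = min($86,000, $175,952.2) = $86,000 (dollar cap binds)
Taxable value = $879,761 − $144,000 − $86,000 = $649,761
Ferndale Township: $649,761 × 0.0037 = $2,404.1157
Cedarvale County: $649,761 × 0.0069 = $4,483.3509
Transit Authority: $649,761 × 0.00538 = $3,495.71418
Total = $10,383.18078

$10,383.18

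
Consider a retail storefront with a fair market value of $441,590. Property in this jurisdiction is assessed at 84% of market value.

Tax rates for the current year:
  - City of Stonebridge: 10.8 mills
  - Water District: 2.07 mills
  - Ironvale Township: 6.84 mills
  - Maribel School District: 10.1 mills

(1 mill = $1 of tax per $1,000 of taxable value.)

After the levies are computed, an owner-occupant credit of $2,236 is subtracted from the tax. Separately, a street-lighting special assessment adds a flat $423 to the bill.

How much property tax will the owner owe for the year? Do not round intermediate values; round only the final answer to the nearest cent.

Assessed value = $441,590 × 0.84 = $370,935.6
City of Stonebridge: $370,935.6 × 0.0108 = $4,006.10448
Water District: $370,935.6 × 0.00207 = $767.836692
Ironvale Township: $370,935.6 × 0.00684 = $2,537.199504
Maribel School District: $370,935.6 × 0.0101 = $3,746.44956
Levies subtotal = $11,057.590236
After credit = $11,057.590236 − $2,236 = $8,821.590236
Total = $8,821.590236 + $423 = $9,244.590236

$9,244.59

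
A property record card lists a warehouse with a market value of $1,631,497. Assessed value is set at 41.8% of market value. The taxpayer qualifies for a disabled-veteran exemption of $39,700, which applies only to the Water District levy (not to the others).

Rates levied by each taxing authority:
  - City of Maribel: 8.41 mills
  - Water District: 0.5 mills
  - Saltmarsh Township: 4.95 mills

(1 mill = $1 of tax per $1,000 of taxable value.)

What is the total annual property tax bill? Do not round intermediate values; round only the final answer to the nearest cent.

Assessed value = $1,631,497 × 0.418 = $681,965.746
City of Maribel: $681,965.746 × 0.00841 = $5,735.33192386
Water District: ($681,965.746 − $39,700) × 0.0005 = $642,265.746 × 0.0005 = $321.132873
Saltmarsh Township: $681,965.746 × 0.00495 = $3,375.7304427
Total = $9,432.19523956

$9,432.20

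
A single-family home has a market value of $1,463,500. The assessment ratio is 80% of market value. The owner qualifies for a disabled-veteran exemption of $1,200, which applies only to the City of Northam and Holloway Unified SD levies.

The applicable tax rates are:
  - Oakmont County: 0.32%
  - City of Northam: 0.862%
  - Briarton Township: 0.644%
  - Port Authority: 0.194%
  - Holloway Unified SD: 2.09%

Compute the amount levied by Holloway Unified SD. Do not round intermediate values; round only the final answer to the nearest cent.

Assessed value = $1,463,500 × 0.8 = $1,170,800
Holloway Unified SD taxable value = $1,170,800 − $1,200 = $1,169,600
Holloway Unified SD levy = $1,169,600 × 0.0209 = $24,444.64

$24,444.64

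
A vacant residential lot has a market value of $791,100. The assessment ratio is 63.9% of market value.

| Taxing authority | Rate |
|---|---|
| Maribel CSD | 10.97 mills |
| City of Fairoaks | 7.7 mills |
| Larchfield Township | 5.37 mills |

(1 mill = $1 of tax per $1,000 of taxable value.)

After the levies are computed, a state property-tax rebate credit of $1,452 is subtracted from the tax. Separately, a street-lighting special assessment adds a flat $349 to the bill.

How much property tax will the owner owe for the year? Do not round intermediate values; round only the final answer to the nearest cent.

$11,049.53

Assessed value = $791,100 × 0.639 = $505,512.9
Maribel CSD: $505,512.9 × 0.01097 = $5,545.476513
City of Fairoaks: $505,512.9 × 0.0077 = $3,892.44933
Larchfield Township: $505,512.9 × 0.00537 = $2,714.604273
Levies subtotal = $12,152.530116
After credit = $12,152.530116 − $1,452 = $10,700.530116
Total = $10,700.530116 + $349 = $11,049.530116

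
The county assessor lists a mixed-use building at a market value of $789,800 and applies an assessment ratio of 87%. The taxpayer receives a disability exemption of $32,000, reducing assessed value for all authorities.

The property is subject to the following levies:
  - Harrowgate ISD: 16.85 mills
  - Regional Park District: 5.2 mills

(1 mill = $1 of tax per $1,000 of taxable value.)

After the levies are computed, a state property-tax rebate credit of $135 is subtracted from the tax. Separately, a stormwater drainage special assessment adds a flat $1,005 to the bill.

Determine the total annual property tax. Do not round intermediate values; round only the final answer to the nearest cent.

Assessed value = $789,800 × 0.87 = $687,126
Taxable value = $687,126 − $32,000 = $655,126
Harrowgate ISD: $655,126 × 0.01685 = $11,038.8731
Regional Park District: $655,126 × 0.0052 = $3,406.6552
Levies subtotal = $14,445.5283
After credit = $14,445.5283 − $135 = $14,310.5283
Total = $14,310.5283 + $1,005 = $15,315.5283

$15,315.53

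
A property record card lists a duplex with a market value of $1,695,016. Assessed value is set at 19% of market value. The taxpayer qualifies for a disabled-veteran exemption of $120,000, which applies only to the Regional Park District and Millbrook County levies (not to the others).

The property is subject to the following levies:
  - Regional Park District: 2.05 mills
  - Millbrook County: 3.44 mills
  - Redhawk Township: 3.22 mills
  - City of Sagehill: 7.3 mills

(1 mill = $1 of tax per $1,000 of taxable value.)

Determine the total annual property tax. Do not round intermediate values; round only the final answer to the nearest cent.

Assessed value = $1,695,016 × 0.19 = $322,053.04
Regional Park District: ($322,053.04 − $120,000) × 0.00205 = $202,053.04 × 0.00205 = $414.208732
Millbrook County: ($322,053.04 − $120,000) × 0.00344 = $202,053.04 × 0.00344 = $695.0624576
Redhawk Township: $322,053.04 × 0.00322 = $1,037.0107888
City of Sagehill: $322,053.04 × 0.0073 = $2,350.987192
Total = $4,497.2691704

$4,497.27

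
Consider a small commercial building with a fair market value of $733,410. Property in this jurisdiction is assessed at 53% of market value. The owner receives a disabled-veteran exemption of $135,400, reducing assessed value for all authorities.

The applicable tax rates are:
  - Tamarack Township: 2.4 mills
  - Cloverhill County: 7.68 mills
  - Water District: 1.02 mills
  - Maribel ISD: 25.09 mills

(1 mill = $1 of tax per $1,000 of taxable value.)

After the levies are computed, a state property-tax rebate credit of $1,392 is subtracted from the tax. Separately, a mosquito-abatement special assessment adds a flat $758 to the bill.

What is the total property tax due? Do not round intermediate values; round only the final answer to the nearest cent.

Assessed value = $733,410 × 0.53 = $388,707.3
Taxable value = $388,707.3 − $135,400 = $253,307.3
Tamarack Township: $253,307.3 × 0.0024 = $607.93752
Cloverhill County: $253,307.3 × 0.00768 = $1,945.400064
Water District: $253,307.3 × 0.00102 = $258.373446
Maribel ISD: $253,307.3 × 0.02509 = $6,355.480157
Levies subtotal = $9,167.191187
After credit = $9,167.191187 − $1,392 = $7,775.191187
Total = $7,775.191187 + $758 = $8,533.191187

$8,533.19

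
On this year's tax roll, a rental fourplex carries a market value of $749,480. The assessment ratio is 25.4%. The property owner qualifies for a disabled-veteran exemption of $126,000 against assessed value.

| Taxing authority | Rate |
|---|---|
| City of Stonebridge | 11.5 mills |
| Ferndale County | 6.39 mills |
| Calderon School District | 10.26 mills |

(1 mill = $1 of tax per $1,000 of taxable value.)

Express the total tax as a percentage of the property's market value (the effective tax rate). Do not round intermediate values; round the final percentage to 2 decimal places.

0.24%

Assessed value = $749,480 × 0.254 = $190,367.92
Taxable value = $190,367.92 − $126,000 = $64,367.92
City of Stonebridge: $64,367.92 × 0.0115 = $740.23108
Ferndale County: $64,367.92 × 0.00639 = $411.3110088
Calderon School District: $64,367.92 × 0.01026 = $660.4148592
Total tax = $1,811.956948
Effective rate = $1,811.956948 ÷ $749,480 = 0.24% of market value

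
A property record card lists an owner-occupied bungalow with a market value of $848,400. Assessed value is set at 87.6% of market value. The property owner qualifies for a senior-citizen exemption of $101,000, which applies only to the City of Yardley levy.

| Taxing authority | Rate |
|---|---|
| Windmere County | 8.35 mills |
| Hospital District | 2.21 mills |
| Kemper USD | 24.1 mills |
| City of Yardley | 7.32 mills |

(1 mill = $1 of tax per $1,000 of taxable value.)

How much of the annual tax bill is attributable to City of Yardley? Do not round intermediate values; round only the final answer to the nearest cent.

Assessed value = $848,400 × 0.876 = $743,198.4
City of Yardley taxable value = $743,198.4 − $101,000 = $642,198.4
City of Yardley levy = $642,198.4 × 0.00732 = $4,700.892288

$4,700.89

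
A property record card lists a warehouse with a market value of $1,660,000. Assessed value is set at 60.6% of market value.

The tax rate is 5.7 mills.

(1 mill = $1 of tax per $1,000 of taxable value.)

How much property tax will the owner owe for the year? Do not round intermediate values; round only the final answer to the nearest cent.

$5,733.97

Assessed value = $1,660,000 × 0.606 = $1,005,960
Tax = $1,005,960 × 0.0057 = $5,733.972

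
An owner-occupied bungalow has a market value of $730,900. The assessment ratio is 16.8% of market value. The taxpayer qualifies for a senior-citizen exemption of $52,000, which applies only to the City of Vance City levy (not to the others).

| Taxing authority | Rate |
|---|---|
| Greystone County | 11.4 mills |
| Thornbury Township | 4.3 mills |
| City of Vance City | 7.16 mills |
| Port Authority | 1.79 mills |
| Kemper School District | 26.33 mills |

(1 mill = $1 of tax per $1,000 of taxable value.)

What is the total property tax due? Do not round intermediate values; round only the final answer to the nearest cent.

Assessed value = $730,900 × 0.168 = $122,791.2
Greystone County: $122,791.2 × 0.0114 = $1,399.81968
Thornbury Township: $122,791.2 × 0.0043 = $528.00216
City of Vance City: ($122,791.2 − $52,000) × 0.00716 = $70,791.2 × 0.00716 = $506.864992
Port Authority: $122,791.2 × 0.00179 = $219.796248
Kemper School District: $122,791.2 × 0.02633 = $3,233.092296
Total = $5,887.575376

$5,887.58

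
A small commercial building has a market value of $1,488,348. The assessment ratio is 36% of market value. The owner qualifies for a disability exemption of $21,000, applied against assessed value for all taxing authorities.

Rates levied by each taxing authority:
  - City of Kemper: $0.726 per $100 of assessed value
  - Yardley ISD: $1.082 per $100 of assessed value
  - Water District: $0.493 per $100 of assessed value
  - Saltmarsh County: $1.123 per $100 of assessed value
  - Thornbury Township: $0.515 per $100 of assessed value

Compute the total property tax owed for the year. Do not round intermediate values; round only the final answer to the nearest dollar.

Assessed value = $1,488,348 × 0.36 = $535,805.28
Taxable value = $535,805.28 − $21,000 = $514,805.28
City of Kemper: $514,805.28 × 0.00726 = $3,737.4863328
Yardley ISD: $514,805.28 × 0.01082 = $5,570.1931296
Water District: $514,805.28 × 0.00493 = $2,537.9900304
Saltmarsh County: $514,805.28 × 0.01123 = $5,781.2632944
Thornbury Township: $514,805.28 × 0.00515 = $2,651.247192
Total = $3,737.4863328 + $5,570.1931296 + $2,537.9900304 + $5,781.2632944 + $2,651.247192 = $20,278.1799792

$20,278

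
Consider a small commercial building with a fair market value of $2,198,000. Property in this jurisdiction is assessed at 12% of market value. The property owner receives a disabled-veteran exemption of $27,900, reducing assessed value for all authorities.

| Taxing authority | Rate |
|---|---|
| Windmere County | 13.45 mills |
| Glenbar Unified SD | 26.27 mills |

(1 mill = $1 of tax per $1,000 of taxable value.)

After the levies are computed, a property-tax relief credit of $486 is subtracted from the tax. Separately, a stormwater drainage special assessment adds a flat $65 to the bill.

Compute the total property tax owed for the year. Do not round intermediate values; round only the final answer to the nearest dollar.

Assessed value = $2,198,000 × 0.12 = $263,760
Taxable value = $263,760 − $27,900 = $235,860
Windmere County: $235,860 × 0.01345 = $3,172.317
Glenbar Unified SD: $235,860 × 0.02627 = $6,196.0422
Levies subtotal = $9,368.3592
After credit = $9,368.3592 − $486 = $8,882.3592
Total = $8,882.3592 + $65 = $8,947.3592

$8,947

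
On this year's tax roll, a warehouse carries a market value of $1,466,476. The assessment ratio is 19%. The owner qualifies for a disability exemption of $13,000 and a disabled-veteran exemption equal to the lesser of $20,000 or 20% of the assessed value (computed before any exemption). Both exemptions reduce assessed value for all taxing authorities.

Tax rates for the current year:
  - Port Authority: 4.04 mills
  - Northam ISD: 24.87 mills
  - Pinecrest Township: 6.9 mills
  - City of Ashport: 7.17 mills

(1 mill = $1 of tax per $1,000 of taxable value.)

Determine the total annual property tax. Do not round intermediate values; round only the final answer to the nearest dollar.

Assessed value = $1,466,476 × 0.19 = $278,630.44
Disabled-veteran exemption = min($20,000, 20% × $278,630.44) = min($20,000, $55,726.088) = $20,000 (dollar cap binds)
Taxable value = $278,630.44 − $13,000 − $20,000 = $245,630.44
Port Authority: $245,630.44 × 0.00404 = $992.3469776
Northam ISD: $245,630.44 × 0.02487 = $6,108.8290428
Pinecrest Township: $245,630.44 × 0.0069 = $1,694.850036
City of Ashport: $245,630.44 × 0.00717 = $1,761.1702548
Total = $10,557.1963112

$10,557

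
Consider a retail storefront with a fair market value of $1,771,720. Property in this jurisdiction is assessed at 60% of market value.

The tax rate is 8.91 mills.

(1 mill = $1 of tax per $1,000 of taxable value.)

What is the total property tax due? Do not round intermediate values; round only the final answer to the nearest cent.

Assessed value = $1,771,720 × 0.6 = $1,063,032
Tax = $1,063,032 × 0.00891 = $9,471.61512

$9,471.62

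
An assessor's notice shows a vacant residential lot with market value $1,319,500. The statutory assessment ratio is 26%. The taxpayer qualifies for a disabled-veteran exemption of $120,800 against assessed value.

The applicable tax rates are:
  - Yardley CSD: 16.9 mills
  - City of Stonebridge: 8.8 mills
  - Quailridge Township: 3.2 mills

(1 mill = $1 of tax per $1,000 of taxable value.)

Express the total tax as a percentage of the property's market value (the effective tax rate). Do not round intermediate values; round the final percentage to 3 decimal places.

Assessed value = $1,319,500 × 0.26 = $343,070
Taxable value = $343,070 − $120,800 = $222,270
Yardley CSD: $222,270 × 0.0169 = $3,756.363
City of Stonebridge: $222,270 × 0.0088 = $1,955.976
Quailridge Township: $222,270 × 0.0032 = $711.264
Total tax = $6,423.603
Effective rate = $6,423.603 ÷ $1,319,500 = 0.487% of market value

0.487%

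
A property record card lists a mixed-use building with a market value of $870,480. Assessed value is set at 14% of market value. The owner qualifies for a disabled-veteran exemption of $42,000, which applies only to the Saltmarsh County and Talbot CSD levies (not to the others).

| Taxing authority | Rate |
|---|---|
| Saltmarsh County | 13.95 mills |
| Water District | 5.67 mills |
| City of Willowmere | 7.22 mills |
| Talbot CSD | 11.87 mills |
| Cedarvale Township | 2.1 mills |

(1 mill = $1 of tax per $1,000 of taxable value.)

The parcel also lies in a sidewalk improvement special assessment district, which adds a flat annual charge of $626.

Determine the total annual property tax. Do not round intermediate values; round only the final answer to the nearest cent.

Assessed value = $870,480 × 0.14 = $121,867.2
Saltmarsh County: ($121,867.2 − $42,000) × 0.01395 = $79,867.2 × 0.01395 = $1,114.14744
Water District: $121,867.2 × 0.00567 = $690.987024
City of Willowmere: $121,867.2 × 0.00722 = $879.881184
Talbot CSD: ($121,867.2 − $42,000) × 0.01187 = $79,867.2 × 0.01187 = $948.023664
Cedarvale Township: $121,867.2 × 0.0021 = $255.92112
Levies subtotal = $3,888.960432
Total = $3,888.960432 + $626 = $4,514.960432

$4,514.96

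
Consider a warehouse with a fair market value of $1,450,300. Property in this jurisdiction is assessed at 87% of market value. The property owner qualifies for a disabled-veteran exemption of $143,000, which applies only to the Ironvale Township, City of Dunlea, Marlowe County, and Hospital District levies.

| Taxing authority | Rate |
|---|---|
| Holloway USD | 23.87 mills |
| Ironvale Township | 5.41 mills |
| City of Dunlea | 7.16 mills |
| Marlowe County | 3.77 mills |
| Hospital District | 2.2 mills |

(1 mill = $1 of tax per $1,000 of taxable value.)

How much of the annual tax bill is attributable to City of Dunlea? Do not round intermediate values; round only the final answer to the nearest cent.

Assessed value = $1,450,300 × 0.87 = $1,261,761
City of Dunlea taxable value = $1,261,761 − $143,000 = $1,118,761
City of Dunlea levy = $1,118,761 × 0.00716 = $8,010.32876

$8,010.33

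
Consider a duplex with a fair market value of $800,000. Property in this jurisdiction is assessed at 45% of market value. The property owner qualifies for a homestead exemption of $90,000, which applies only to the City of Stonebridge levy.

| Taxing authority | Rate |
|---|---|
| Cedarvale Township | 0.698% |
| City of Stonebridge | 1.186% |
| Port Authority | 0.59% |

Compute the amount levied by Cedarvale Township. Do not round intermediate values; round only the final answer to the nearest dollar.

$2,513

Assessed value = $800,000 × 0.45 = $360,000
Cedarvale Township taxable value = $360,000 (exemption does not apply)
Cedarvale Township levy = $360,000 × 0.00698 = $2,512.8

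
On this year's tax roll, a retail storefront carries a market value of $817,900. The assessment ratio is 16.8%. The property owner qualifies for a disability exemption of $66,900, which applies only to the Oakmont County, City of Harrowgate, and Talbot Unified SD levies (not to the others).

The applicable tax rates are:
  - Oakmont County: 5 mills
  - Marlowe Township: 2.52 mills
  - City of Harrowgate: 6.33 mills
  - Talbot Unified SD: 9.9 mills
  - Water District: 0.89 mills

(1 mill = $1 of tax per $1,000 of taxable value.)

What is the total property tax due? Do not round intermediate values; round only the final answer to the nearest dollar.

$1,965

Assessed value = $817,900 × 0.168 = $137,407.2
Oakmont County: ($137,407.2 − $66,900) × 0.005 = $70,507.2 × 0.005 = $352.536
Marlowe Township: $137,407.2 × 0.00252 = $346.266144
City of Harrowgate: ($137,407.2 − $66,900) × 0.00633 = $70,507.2 × 0.00633 = $446.310576
Talbot Unified SD: ($137,407.2 − $66,900) × 0.0099 = $70,507.2 × 0.0099 = $698.02128
Water District: $137,407.2 × 0.00089 = $122.292408
Total = $1,965.426408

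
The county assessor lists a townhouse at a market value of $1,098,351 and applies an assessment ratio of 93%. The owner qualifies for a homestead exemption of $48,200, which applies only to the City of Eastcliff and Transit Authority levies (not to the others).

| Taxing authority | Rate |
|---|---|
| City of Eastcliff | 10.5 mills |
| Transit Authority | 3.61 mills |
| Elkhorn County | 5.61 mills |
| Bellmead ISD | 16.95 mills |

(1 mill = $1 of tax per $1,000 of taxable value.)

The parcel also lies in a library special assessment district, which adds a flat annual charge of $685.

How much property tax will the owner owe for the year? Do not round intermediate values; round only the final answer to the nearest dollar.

$37,462

Assessed value = $1,098,351 × 0.93 = $1,021,466.43
City of Eastcliff: ($1,021,466.43 − $48,200) × 0.0105 = $973,266.43 × 0.0105 = $10,219.297515
Transit Authority: ($1,021,466.43 − $48,200) × 0.00361 = $973,266.43 × 0.00361 = $3,513.4918123
Elkhorn County: $1,021,466.43 × 0.00561 = $5,730.4266723
Bellmead ISD: $1,021,466.43 × 0.01695 = $17,313.8559885
Levies subtotal = $36,777.0719881
Total = $36,777.0719881 + $685 = $37,462.0719881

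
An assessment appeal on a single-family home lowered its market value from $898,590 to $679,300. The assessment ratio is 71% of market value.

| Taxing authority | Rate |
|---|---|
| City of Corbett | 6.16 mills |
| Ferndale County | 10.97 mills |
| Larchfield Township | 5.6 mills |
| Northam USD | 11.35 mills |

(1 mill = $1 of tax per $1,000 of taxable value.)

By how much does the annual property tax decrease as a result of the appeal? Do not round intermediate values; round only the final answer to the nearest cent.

Old assessed value = $898,590 × 0.71 = $637,998.9
New assessed value = $679,300 × 0.71 = $482,303
Combined rate = 0.00616 + 0.01097 + 0.0056 + 0.01135 = 0.03408
Old tax = $637,998.9 × 0.03408 = $21,743.002512
New tax = $482,303 × 0.03408 = $16,436.88624
Reduction = $21,743.002512 − $16,436.88624 = $5,306.116272

$5,306.12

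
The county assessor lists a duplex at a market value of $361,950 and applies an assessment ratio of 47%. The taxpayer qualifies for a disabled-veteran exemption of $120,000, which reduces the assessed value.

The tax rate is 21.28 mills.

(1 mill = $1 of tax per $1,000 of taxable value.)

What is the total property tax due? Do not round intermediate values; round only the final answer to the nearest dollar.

Assessed value = $361,950 × 0.47 = $170,116.5
Taxable value = $170,116.5 − $120,000 = $50,116.5
Tax = $50,116.5 × 0.02128 = $1,066.47912

$1,066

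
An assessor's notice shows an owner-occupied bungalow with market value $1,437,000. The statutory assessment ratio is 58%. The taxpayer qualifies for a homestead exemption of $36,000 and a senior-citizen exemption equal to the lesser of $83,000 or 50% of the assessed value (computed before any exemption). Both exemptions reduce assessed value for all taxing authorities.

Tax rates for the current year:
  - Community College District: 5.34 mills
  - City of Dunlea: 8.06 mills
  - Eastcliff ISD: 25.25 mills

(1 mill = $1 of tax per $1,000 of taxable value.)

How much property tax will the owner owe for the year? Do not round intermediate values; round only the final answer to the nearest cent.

$27,613.88

Assessed value = $1,437,000 × 0.58 = $833,460
Senior-citizen exemption = min($83,000, 50% × $833,460) = min($83,000, $416,730) = $83,000 (dollar cap binds)
Taxable value = $833,460 − $36,000 − $83,000 = $714,460
Community College District: $714,460 × 0.00534 = $3,815.2164
City of Dunlea: $714,460 × 0.00806 = $5,758.5476
Eastcliff ISD: $714,460 × 0.02525 = $18,040.115
Total = $27,613.879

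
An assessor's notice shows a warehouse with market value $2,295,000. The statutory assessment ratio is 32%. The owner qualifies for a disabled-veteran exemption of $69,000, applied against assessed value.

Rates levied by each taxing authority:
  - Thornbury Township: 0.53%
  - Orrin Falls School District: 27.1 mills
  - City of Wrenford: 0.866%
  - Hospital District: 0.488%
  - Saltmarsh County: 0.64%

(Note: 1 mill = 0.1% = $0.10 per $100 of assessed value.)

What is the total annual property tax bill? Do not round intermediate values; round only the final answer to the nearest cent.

$34,827.04

Assessed value = $2,295,000 × 0.32 = $734,400
Taxable value = $734,400 − $69,000 = $665,400
Thornbury Township: $665,400 × 0.0053 = $3,526.62
Orrin Falls School District: $665,400 × 0.0271 = $18,032.34
City of Wrenford: $665,400 × 0.00866 = $5,762.364
Hospital District: $665,400 × 0.00488 = $3,247.152
Saltmarsh County: $665,400 × 0.0064 = $4,258.56
Total = $34,827.036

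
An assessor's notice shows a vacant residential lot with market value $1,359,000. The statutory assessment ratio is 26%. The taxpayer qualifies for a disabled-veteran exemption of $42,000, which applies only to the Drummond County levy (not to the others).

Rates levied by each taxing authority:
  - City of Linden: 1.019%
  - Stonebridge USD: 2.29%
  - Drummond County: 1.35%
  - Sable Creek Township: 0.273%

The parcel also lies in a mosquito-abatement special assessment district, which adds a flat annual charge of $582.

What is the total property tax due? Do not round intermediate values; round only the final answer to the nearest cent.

$17,441.73

Assessed value = $1,359,000 × 0.26 = $353,340
City of Linden: $353,340 × 0.01019 = $3,600.5346
Stonebridge USD: $353,340 × 0.0229 = $8,091.486
Drummond County: ($353,340 − $42,000) × 0.0135 = $311,340 × 0.0135 = $4,203.09
Sable Creek Township: $353,340 × 0.00273 = $964.6182
Levies subtotal = $16,859.7288
Total = $16,859.7288 + $582 = $17,441.7288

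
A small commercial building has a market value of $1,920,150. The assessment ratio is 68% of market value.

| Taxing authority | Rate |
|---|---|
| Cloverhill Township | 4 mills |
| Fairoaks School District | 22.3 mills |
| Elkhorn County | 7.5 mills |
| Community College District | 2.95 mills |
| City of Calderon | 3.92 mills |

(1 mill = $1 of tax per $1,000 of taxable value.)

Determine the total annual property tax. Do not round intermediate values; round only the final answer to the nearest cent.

Assessed value = $1,920,150 × 0.68 = $1,305,702
Cloverhill Township: $1,305,702 × 0.004 = $5,222.808
Fairoaks School District: $1,305,702 × 0.0223 = $29,117.1546
Elkhorn County: $1,305,702 × 0.0075 = $9,792.765
Community College District: $1,305,702 × 0.00295 = $3,851.8209
City of Calderon: $1,305,702 × 0.00392 = $5,118.35184
Total = $5,222.808 + $29,117.1546 + $9,792.765 + $3,851.8209 + $5,118.35184 = $53,102.90034

$53,102.90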